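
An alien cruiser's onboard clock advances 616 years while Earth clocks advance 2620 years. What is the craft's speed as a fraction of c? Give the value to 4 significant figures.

γ = Δt/τ₀ = 2620/616 = 4.25325
β = √(1 − 1/γ²) = √(1 − 1/4.25325²) = 0.9720

β ≈ 0.9720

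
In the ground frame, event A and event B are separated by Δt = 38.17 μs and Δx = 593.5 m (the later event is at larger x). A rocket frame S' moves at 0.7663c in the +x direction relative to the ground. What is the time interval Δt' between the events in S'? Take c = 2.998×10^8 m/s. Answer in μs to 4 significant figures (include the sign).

γ = 1/√(1 − 0.7663²) = 1.55646
Δt' = γ(Δt − vΔx/c²) = 1.55646 × (38.17 μs − 0.7663×593.5 m / (2.998×10^8 m/s))
= 1.55646 × (36.6530 μs) = 57.05 μs

Δt' ≈ 57.05 μs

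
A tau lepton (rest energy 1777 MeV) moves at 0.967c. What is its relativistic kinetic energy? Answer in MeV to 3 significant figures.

K ≈ 5200 MeV

γ = 1/√(1 − 0.967²) = 3.9250
K = (γ − 1)m₀c² = (3.9250 − 1) × 1777 MeV = 2.9250 × 1777 MeV = 5200 MeV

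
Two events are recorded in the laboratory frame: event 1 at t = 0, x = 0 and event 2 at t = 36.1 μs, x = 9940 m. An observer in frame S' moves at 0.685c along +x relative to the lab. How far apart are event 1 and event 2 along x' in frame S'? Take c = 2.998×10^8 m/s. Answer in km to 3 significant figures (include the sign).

Δx' ≈ 3.47 km

γ = 1/√(1 − 0.685²) = 1.3726
Δx' = γ(Δx − vΔt) = 1.3726 × (9940 m − 0.685×(2.998×10^8 m/s)×36.1×10^-6 s)
= 1.3726 × (2526.4 m) = 3.47 km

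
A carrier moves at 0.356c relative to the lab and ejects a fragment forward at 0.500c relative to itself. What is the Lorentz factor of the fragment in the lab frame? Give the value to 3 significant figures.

u_lab = (0.500 + 0.356)/(1 + 0.500×0.356) = 0.8560/1.17800 = 0.726655
γ = 1/√(1 − 0.726655²) = 1.46

γ ≈ 1.46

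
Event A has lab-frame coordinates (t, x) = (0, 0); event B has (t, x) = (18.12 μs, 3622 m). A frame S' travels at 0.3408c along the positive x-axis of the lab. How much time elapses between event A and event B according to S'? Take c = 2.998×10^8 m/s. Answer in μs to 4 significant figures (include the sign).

Δt' ≈ 14.89 μs

γ = 1/√(1 − 0.3408²) = 1.06368
Δt' = γ(Δt − vΔx/c²) = 1.06368 × (18.12 μs − 0.3408×3622 m / (2.998×10^8 m/s))
= 1.06368 × (14.0027 μs) = 14.89 μs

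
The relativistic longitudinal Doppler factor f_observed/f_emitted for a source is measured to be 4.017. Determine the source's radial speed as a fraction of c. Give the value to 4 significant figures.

f_obs/f_src = √((1+β)/(1−β)) = 4.017  ⇒  (1+β)/(1−β) = 16.1363
β = |1 − D²|/(1 + D²) = |1 − 16.1363|/(1 + 16.1363) = 0.8833

β ≈ 0.8833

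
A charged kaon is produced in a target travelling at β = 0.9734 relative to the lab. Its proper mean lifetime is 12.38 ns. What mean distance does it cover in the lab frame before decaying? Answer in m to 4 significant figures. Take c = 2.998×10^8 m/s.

d ≈ 15.77 m

γ = 1/√(1 − 0.9734²) = 4.36467
Dilated lifetime: Δt = γτ₀ = 4.36467 × 12.38 ns = 54.0346 ns
d = vΔt = 0.9734c × 54.0346 ns = 2.91825×10^8 m/s × 5.40346×10^-8 s = 15.77 m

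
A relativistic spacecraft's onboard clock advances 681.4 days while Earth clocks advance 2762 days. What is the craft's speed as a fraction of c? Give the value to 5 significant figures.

β ≈ 0.96909

γ = Δt/τ₀ = 2762/681.4 = 4.053419
β = √(1 − 1/γ²) = √(1 − 1/4.053419²) = 0.96909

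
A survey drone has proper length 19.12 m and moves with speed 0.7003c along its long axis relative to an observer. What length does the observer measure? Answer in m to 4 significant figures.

L ≈ 13.65 m

γ = 1/√(1 − 0.7003²) = 1.40086
Length contraction: L = L₀/γ = 19.12/1.40086 = 13.65 m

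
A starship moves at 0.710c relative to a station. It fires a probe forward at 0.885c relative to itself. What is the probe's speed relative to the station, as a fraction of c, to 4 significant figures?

Relativistic velocity addition: u = (u' + v)/(1 + u'v/c²)
= (0.885 + 0.710)/(1 + 0.885×0.710) = 1.595/1.62835 = 0.9795

u ≈ 0.9795c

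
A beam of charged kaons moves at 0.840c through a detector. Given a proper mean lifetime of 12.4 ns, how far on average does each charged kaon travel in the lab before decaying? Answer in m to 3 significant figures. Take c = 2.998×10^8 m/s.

γ = 1/√(1 − 0.840²) = 1.8430
Dilated lifetime: Δt = γτ₀ = 1.8430 × 12.4 ns = 22.854 ns
d = vΔt = 0.840c × 22.854 ns = 2.5183×10^8 m/s × 2.2854×10^-8 s = 5.76 m

d ≈ 5.76 m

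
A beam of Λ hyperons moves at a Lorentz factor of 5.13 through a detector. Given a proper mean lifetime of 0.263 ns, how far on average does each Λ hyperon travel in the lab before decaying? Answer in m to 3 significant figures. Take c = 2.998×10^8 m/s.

d ≈ 0.397 m

β = √(1 − 1/γ²) = √(1 − 1/5.13²) = 0.98082
Dilated lifetime: Δt = γτ₀ = 5.13 × 0.263 ns = 1.3492 ns
d = vΔt = 0.98082c × 1.3492 ns = 2.9405×10^8 m/s × 1.3492×10^-9 s = 0.397 m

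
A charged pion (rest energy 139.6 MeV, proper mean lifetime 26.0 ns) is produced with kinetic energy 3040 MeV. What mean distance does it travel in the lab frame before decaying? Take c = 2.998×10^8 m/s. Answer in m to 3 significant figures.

γ = 1 + K/(m₀c²) = 1 + 3040/139.6 = 22.777
β = √(1 − 1/γ²) = 0.99904
Dilated lifetime: γτ₀ = 22.777 × 26.0 ns = 592.19 ns
d = βc·γτ₀ = 0.99904 × (2.998×10^8 m/s) × 5.9219×10^-7 s = 177 m

d ≈ 177 m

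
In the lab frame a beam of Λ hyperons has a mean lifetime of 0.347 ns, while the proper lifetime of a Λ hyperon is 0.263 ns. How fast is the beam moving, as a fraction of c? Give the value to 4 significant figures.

β ≈ 0.6523

γ = Δt/τ₀ = 0.347/0.263 = 1.31939
β = √(1 − 1/γ²) = √(1 − 1/1.31939²) = 0.6523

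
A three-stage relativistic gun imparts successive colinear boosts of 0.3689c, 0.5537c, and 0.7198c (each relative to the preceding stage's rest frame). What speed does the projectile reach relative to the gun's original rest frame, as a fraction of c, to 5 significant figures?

u ≈ 0.95776c

Compose boost 2: (0.5537 + 0.3689)/(1 + 0.5537×0.3689) = 0.92260/1.204260 = 0.7661137
Compose boost 3: (0.7198 + 0.7661137)/(1 + 0.7198×0.7661137) = 1.485914/1.551449 = 0.95776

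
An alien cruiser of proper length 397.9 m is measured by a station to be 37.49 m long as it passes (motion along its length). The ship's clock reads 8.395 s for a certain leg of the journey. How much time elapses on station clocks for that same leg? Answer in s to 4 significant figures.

Δt ≈ 89.10 s

Length contraction ⇒ γ = L₀/L = 397.9/37.49 = 10.6135
Time dilation: Δt = γτ₀ = 10.6135 × 8.395 s = 89.10 s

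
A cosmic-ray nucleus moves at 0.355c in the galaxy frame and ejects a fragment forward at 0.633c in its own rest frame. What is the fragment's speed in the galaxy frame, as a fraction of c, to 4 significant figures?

Compose boost 2: (0.633 + 0.355)/(1 + 0.633×0.355) = 0.9880/1.22471 = 0.8067

u ≈ 0.8067c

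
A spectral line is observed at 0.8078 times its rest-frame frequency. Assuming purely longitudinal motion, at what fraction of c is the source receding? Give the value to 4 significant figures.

β ≈ 0.2103

f_obs/f_src = √((1−β)/(1+β)) = 0.8078  ⇒  (1−β)/(1+β) = 0.652541
β = |1 − D²|/(1 + D²) = |1 − 0.652541|/(1 + 0.652541) = 0.2103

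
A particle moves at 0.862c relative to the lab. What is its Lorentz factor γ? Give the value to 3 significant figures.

γ ≈ 1.97

γ = 1/√(1 − β²) = 1/√(1 − 0.862²) = 1/√(0.25696) = 1.97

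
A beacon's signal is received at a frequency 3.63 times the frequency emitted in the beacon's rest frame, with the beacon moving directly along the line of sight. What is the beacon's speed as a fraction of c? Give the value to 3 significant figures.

f_obs/f_src = √((1+β)/(1−β)) = 3.63  ⇒  (1+β)/(1−β) = 13.177
β = |1 − D²|/(1 + D²) = |1 − 13.177|/(1 + 13.177) = 0.859

β ≈ 0.859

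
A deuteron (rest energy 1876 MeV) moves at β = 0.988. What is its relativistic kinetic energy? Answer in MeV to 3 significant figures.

γ = 1/√(1 − 0.988²) = 6.4744
K = (γ − 1)m₀c² = (6.4744 − 1) × 1876 MeV = 5.4744 × 1876 MeV = 10300 MeV

K ≈ 10300 MeV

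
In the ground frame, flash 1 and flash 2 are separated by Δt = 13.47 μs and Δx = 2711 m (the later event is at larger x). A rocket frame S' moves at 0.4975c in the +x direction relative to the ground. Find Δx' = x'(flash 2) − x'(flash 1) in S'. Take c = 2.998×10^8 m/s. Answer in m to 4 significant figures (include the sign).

γ = 1/√(1 − 0.4975²) = 1.15279
Δx' = γ(Δx − vΔt) = 1.15279 × (2711 m − 0.4975×(2.998×10^8 m/s)×13.47×10^-6 s)
= 1.15279 × (701.943 m) = 809.2 m

Δx' ≈ 809.2 m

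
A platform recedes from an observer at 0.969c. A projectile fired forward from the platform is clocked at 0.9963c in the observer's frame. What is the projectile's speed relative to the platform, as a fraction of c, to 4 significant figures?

Inverse velocity addition: u' = (u − v)/(1 − uv/c²)
= (0.9963 − 0.969)/(1 − 0.9963×0.969) = 0.02730/0.0345853 = 0.7894

u' ≈ 0.7894c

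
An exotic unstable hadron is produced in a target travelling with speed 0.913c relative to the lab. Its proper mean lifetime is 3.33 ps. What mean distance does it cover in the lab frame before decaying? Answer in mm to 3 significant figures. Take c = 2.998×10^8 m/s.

d ≈ 2.23 mm

γ = 1/√(1 − 0.913²) = 2.4512
Dilated lifetime: Δt = γτ₀ = 2.4512 × 3.33 ps = 8.1626 ps
d = vΔt = 0.913c × 8.1626 ps = 2.7372×10^8 m/s × 8.1626×10^-12 s = 2.23 mm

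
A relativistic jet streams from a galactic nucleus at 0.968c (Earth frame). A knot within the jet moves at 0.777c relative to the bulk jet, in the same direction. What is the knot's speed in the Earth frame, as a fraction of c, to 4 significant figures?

u ≈ 0.9959c

Relativistic velocity addition: u = (u' + v)/(1 + u'v/c²)
= (0.777 + 0.968)/(1 + 0.777×0.968) = 1.745/1.75214 = 0.9959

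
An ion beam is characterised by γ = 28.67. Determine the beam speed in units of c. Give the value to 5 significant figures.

β = √(1 − 1/γ²) = √(1 − 1/28.67²) = √(0.9987834) = 0.99939

β ≈ 0.99939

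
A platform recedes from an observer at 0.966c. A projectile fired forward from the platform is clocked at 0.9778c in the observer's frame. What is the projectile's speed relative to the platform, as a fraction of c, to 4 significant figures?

Inverse velocity addition: u' = (u − v)/(1 − uv/c²)
= (0.9778 − 0.966)/(1 − 0.9778×0.966) = 0.01180/0.0554452 = 0.2128

u' ≈ 0.2128c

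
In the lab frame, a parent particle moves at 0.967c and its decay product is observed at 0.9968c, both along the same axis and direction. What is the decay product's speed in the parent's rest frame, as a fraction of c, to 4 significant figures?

Inverse velocity addition: u' = (u − v)/(1 − uv/c²)
= (0.9968 − 0.967)/(1 − 0.9968×0.967) = 0.02980/0.0360944 = 0.8256

u' ≈ 0.8256c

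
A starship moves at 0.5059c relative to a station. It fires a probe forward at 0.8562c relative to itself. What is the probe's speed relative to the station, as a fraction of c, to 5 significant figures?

Relativistic velocity addition: u = (u' + v)/(1 + u'v/c²)
= (0.8562 + 0.5059)/(1 + 0.8562×0.5059) = 1.3621/1.433152 = 0.95042

u ≈ 0.95042c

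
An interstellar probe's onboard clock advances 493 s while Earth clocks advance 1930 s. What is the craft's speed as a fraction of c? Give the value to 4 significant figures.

β ≈ 0.9668

γ = Δt/τ₀ = 1930/493 = 3.91481
β = √(1 − 1/γ²) = √(1 − 1/3.91481²) = 0.9668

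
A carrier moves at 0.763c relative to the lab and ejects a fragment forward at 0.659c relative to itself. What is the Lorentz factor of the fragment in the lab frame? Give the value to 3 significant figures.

γ ≈ 3.09

u_lab = (0.659 + 0.763)/(1 + 0.659×0.763) = 1.422/1.50282 = 0.946223
γ = 1/√(1 − 0.946223²) = 3.09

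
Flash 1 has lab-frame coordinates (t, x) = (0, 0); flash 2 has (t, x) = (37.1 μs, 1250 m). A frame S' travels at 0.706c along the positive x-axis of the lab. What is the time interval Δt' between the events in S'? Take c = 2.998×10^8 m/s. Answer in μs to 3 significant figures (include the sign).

Δt' ≈ 48.2 μs

γ = 1/√(1 − 0.706²) = 1.4120
Δt' = γ(Δt − vΔx/c²) = 1.4120 × (37.1 μs − 0.706×1250 m / (2.998×10^8 m/s))
= 1.4120 × (34.156 μs) = 48.2 μs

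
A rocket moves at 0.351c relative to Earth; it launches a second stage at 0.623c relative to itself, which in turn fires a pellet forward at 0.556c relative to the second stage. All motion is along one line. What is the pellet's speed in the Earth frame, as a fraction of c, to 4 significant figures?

u ≈ 0.9383c

Compose boost 2: (0.623 + 0.351)/(1 + 0.623×0.351) = 0.9740/1.21867 = 0.799230
Compose boost 3: (0.556 + 0.799230)/(1 + 0.556×0.799230) = 1.35523/1.44437 = 0.9383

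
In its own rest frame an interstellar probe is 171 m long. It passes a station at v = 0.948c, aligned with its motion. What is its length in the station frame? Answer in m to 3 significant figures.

L ≈ 54.4 m

γ = 1/√(1 − 0.948²) = 3.1420
Length contraction: L = L₀/γ = 171/3.1420 = 54.4 m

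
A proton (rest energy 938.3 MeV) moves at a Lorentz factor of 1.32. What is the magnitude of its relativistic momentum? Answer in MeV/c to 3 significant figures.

p ≈ 808 MeV/c

β = √(1 − 1/γ²) = √(1 − 1/1.32²) = 0.65275
p = γβm₀c = 1.32 × 0.65275 × 938.3 MeV/c = 808 MeV/c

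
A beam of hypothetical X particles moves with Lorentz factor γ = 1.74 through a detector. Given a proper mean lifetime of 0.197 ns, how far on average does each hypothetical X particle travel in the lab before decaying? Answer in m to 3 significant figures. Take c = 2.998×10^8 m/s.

β = √(1 − 1/γ²) = √(1 − 1/1.74²) = 0.81836
Dilated lifetime: Δt = γτ₀ = 1.74 × 0.197 ns = 0.34278 ns
d = vΔt = 0.81836c × 0.34278 ns = 2.4534×10^8 m/s × 3.4278×10^-10 s = 0.0841 m

d ≈ 0.0841 m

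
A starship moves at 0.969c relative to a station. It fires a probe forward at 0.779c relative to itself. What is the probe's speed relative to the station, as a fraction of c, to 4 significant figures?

Relativistic velocity addition: u = (u' + v)/(1 + u'v/c²)
= (0.779 + 0.969)/(1 + 0.779×0.969) = 1.748/1.75485 = 0.9961

u ≈ 0.9961c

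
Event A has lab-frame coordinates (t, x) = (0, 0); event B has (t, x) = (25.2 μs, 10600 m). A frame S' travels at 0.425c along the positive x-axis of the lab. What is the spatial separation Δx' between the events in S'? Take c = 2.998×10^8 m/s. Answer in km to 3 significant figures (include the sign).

Δx' ≈ 8.16 km

γ = 1/√(1 − 0.425²) = 1.1047
Δx' = γ(Δx − vΔt) = 1.1047 × (10600 m − 0.425×(2.998×10^8 m/s)×25.2×10^-6 s)
= 1.1047 × (7389.1 m) = 8.16 km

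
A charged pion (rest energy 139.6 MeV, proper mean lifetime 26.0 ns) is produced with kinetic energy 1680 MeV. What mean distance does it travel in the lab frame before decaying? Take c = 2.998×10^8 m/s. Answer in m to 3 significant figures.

d ≈ 101 m

γ = 1 + K/(m₀c²) = 1 + 1680/139.6 = 13.034
β = √(1 − 1/γ²) = 0.99705
Dilated lifetime: γτ₀ = 13.034 × 26.0 ns = 338.89 ns
d = βc·γτ₀ = 0.99705 × (2.998×10^8 m/s) × 3.3889×10^-7 s = 101 m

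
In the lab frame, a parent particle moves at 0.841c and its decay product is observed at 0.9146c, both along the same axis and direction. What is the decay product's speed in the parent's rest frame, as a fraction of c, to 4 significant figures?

u' ≈ 0.3189c

Inverse velocity addition: u' = (u − v)/(1 − uv/c²)
= (0.9146 − 0.841)/(1 − 0.9146×0.841) = 0.07360/0.230821 = 0.3189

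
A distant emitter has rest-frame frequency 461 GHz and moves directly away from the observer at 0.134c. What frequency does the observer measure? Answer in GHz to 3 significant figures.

Relativistic Doppler: f_obs = f_src √((1−β)/(1+β))
= 461 × √(0.86600/1.1340) = 461 × 0.87388 = 403 GHz

f_obs ≈ 403 GHz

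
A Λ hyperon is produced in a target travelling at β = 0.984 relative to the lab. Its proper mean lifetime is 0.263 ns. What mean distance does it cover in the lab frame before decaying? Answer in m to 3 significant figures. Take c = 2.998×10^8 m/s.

d ≈ 0.435 m

γ = 1/√(1 − 0.984²) = 5.6127
Dilated lifetime: Δt = γτ₀ = 5.6127 × 0.263 ns = 1.4761 ns
d = vΔt = 0.984c × 1.4761 ns = 2.9500×10^8 m/s × 1.4761×10^-9 s = 0.435 m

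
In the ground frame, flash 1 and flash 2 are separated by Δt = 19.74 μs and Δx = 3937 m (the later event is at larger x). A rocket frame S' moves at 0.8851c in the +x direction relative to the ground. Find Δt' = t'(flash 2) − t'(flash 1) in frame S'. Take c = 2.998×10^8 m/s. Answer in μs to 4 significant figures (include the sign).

Δt' ≈ 17.44 μs

γ = 1/√(1 − 0.8851²) = 2.14869
Δt' = γ(Δt − vΔx/c²) = 2.14869 × (19.74 μs − 0.8851×3937 m / (2.998×10^8 m/s))
= 2.14869 × (8.11679 μs) = 17.44 μs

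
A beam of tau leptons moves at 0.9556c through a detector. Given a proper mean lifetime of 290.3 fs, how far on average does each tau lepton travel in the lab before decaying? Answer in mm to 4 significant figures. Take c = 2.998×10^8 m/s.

γ = 1/√(1 − 0.9556²) = 3.39366
Dilated lifetime: Δt = γτ₀ = 3.39366 × 290.3 fs = 985.180 fs
d = vΔt = 0.9556c × 985.180 fs = 2.86489×10^8 m/s × 9.85180×10^-13 s = 0.2822 mm

d ≈ 0.2822 mm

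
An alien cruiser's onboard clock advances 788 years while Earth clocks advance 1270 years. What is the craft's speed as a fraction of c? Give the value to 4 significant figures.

β ≈ 0.7842

γ = Δt/τ₀ = 1270/788 = 1.61168
β = √(1 − 1/γ²) = √(1 − 1/1.61168²) = 0.7842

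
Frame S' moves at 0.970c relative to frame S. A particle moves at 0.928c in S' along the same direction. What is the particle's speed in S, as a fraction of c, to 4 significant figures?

u ≈ 0.9989c

Relativistic velocity addition: u = (u' + v)/(1 + u'v/c²)
= (0.928 + 0.970)/(1 + 0.928×0.970) = 1.898/1.90016 = 0.9989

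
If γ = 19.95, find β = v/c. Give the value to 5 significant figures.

β = √(1 − 1/γ²) = √(1 − 1/19.95²) = √(0.9974875) = 0.99874

β ≈ 0.99874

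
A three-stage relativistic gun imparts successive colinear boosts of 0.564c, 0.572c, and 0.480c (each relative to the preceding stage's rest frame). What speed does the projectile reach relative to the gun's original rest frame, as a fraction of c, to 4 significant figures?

u ≈ 0.9481c

Compose boost 2: (0.572 + 0.564)/(1 + 0.572×0.564) = 1.136/1.32261 = 0.858909
Compose boost 3: (0.480 + 0.858909)/(1 + 0.480×0.858909) = 1.33891/1.41228 = 0.9481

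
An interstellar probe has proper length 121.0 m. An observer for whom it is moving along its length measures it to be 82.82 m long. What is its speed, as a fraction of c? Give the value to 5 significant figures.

γ = L₀/L = 121.0/82.82 = 1.461000
β = √(1 − 1/γ²) = 0.72905

β ≈ 0.72905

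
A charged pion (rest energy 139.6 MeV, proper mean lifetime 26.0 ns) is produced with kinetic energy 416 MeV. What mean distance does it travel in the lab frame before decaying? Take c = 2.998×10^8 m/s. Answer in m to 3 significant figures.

γ = 1 + K/(m₀c²) = 1 + 416/139.6 = 3.9799
β = √(1 − 1/γ²) = 0.96792
Dilated lifetime: γτ₀ = 3.9799 × 26.0 ns = 103.48 ns
d = βc·γτ₀ = 0.96792 × (2.998×10^8 m/s) × 1.0348×10^-7 s = 30.0 m

d ≈ 30.0 m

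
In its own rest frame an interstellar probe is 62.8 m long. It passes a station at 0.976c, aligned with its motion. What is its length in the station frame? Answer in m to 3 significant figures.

γ = 1/√(1 − 0.976²) = 4.5920
Length contraction: L = L₀/γ = 62.8/4.5920 = 13.7 m

L ≈ 13.7 m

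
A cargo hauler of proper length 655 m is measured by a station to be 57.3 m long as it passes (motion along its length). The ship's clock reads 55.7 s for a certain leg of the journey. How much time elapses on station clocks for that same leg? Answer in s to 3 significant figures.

Δt ≈ 637 s

Length contraction ⇒ γ = L₀/L = 655/57.3 = 11.431
Time dilation: Δt = γτ₀ = 11.431 × 55.7 s = 637 s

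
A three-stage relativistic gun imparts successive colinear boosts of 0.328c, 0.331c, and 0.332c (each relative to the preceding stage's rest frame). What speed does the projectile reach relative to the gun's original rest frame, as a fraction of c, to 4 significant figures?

u ≈ 0.7738c

Compose boost 2: (0.331 + 0.328)/(1 + 0.331×0.328) = 0.6590/1.10857 = 0.594461
Compose boost 3: (0.332 + 0.594461)/(1 + 0.332×0.594461) = 0.926461/1.19736 = 0.7738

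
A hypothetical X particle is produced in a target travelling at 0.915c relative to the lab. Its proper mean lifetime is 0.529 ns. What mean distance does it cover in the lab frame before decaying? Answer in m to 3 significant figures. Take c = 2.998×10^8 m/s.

d ≈ 0.360 m

γ = 1/√(1 − 0.915²) = 2.4786
Dilated lifetime: Δt = γτ₀ = 2.4786 × 0.529 ns = 1.3112 ns
d = vΔt = 0.915c × 1.3112 ns = 2.7432×10^8 m/s × 1.3112×10^-9 s = 0.360 m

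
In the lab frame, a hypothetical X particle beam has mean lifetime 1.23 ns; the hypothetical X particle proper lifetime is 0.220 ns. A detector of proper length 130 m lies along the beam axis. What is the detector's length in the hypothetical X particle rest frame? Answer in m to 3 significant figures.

Time dilation ⇒ γ = Δt/τ₀ = 1.23/0.220 = 5.5909
Length contraction: L = L₀/γ = 130/5.5909 = 23.3 m

L ≈ 23.3 m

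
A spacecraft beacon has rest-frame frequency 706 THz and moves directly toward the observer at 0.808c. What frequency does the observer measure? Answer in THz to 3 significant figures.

Relativistic Doppler: f_obs = f_src √((1+β)/(1−β))
= 706 × √(1.8080/0.19200) = 706 × 3.0687 = 2170 THz

f_obs ≈ 2170 THz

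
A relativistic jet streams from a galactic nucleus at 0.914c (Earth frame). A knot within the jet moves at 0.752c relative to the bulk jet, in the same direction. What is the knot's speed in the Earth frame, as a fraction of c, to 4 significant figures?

Relativistic velocity addition: u = (u' + v)/(1 + u'v/c²)
= (0.752 + 0.914)/(1 + 0.752×0.914) = 1.666/1.68733 = 0.9874

u ≈ 0.9874c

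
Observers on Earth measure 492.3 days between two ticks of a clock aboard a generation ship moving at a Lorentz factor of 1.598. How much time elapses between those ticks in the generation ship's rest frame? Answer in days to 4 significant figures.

τ₀ ≈ 308.1 days

γ = 1.598 (given)
Proper time: τ₀ = Δt/γ = 492.3/1.598 = 308.1 days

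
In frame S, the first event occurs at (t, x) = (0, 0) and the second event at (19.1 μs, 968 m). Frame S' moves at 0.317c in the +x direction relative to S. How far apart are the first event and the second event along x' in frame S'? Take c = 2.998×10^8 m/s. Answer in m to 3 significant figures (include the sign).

Δx' ≈ -893 m

γ = 1/√(1 − 0.317²) = 1.0544
Δx' = γ(Δx − vΔt) = 1.0544 × (968 m − 0.317×(2.998×10^8 m/s)×19.1×10^-6 s)
= 1.0544 × (-847.20 m) = -893 m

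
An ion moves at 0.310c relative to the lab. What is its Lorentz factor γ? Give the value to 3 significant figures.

γ = 1/√(1 − β²) = 1/√(1 − 0.310²) = 1/√(0.90390) = 1.05

γ ≈ 1.05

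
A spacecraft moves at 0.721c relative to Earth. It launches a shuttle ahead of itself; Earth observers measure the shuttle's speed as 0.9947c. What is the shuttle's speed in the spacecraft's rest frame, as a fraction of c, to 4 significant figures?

Inverse velocity addition: u' = (u − v)/(1 − uv/c²)
= (0.9947 − 0.721)/(1 − 0.9947×0.721) = 0.2737/0.282821 = 0.9677

u' ≈ 0.9677c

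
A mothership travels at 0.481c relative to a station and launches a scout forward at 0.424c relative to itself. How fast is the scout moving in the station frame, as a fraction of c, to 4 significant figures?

Compose boost 2: (0.424 + 0.481)/(1 + 0.424×0.481) = 0.9050/1.20394 = 0.7517

u ≈ 0.7517c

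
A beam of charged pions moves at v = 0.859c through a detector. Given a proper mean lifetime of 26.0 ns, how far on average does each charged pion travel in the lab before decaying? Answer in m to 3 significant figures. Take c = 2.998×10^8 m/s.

d ≈ 13.1 m

γ = 1/√(1 − 0.859²) = 1.9532
Dilated lifetime: Δt = γτ₀ = 1.9532 × 26.0 ns = 50.784 ns
d = vΔt = 0.859c × 50.784 ns = 2.5753×10^8 m/s × 5.0784×10^-8 s = 13.1 m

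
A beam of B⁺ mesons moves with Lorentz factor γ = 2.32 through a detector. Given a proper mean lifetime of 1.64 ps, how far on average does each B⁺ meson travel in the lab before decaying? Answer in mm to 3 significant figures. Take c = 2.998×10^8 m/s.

β = √(1 − 1/γ²) = √(1 − 1/2.32²) = 0.90234
Dilated lifetime: Δt = γτ₀ = 2.32 × 1.64 ps = 3.8048 ps
d = vΔt = 0.90234c × 3.8048 ps = 2.7052×10^8 m/s × 3.8048×10^-12 s = 1.03 mm

d ≈ 1.03 mm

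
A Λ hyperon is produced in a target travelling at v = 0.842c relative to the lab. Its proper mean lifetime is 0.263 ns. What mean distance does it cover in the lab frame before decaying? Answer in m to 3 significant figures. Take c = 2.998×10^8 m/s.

d ≈ 0.123 m

γ = 1/√(1 − 0.842²) = 1.8536
Dilated lifetime: Δt = γτ₀ = 1.8536 × 0.263 ns = 0.48751 ns
d = vΔt = 0.842c × 0.48751 ns = 2.5243×10^8 m/s × 4.8751×10^-10 s = 0.123 m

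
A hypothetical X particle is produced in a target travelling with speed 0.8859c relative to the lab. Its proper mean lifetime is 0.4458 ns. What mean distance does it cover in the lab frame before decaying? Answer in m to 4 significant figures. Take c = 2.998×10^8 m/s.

γ = 1/√(1 − 0.8859²) = 2.15575
Dilated lifetime: Δt = γτ₀ = 2.15575 × 0.4458 ns = 0.961032 ns
d = vΔt = 0.8859c × 0.961032 ns = 2.65593×10^8 m/s × 9.61032×10^-10 s = 0.2552 m

d ≈ 0.2552 m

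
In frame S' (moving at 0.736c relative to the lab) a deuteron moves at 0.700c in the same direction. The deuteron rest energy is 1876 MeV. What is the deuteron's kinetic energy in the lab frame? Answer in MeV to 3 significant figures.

u_lab = (0.700 + 0.736)/(1 + 0.700×0.736) = 0.947730
γ = 1/√(1 − 0.947730²) = 3.1341
K = (γ − 1)m₀c² = (3.1341 − 1) × 1876 = 2.1341 × 1876 = 4000 MeV

K ≈ 4000 MeV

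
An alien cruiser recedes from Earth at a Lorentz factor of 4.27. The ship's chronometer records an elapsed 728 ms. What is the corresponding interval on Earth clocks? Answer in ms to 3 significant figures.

Δt ≈ 3110 ms

γ = 4.27 (given)
Time dilation: Δt = γτ₀ = 4.27 × 728 ms = 3110 ms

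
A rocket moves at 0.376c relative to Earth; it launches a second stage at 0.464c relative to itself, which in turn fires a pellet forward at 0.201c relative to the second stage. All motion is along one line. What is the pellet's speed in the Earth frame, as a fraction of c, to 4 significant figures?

Compose boost 2: (0.464 + 0.376)/(1 + 0.464×0.376) = 0.8400/1.17446 = 0.715220
Compose boost 3: (0.201 + 0.715220)/(1 + 0.201×0.715220) = 0.916220/1.14376 = 0.8011

u ≈ 0.8011c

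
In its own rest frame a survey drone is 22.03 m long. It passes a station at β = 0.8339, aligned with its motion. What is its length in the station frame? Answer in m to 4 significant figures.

L ≈ 12.16 m

γ = 1/√(1 − 0.8339²) = 1.81187
Length contraction: L = L₀/γ = 22.03/1.81187 = 12.16 m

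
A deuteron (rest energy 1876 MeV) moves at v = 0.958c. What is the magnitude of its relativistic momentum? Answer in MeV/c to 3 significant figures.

p ≈ 6270 MeV/c

γ = 1/√(1 − 0.958²) = 3.4871
p = γβm₀c = 3.4871 × 0.958 × 1876 MeV/c = 6270 MeV/c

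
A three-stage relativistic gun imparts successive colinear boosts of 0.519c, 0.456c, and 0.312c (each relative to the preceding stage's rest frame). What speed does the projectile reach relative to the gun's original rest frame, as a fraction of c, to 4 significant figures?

Compose boost 2: (0.456 + 0.519)/(1 + 0.456×0.519) = 0.9750/1.23666 = 0.788411
Compose boost 3: (0.312 + 0.788411)/(1 + 0.312×0.788411) = 1.10041/1.24598 = 0.8832

u ≈ 0.8832c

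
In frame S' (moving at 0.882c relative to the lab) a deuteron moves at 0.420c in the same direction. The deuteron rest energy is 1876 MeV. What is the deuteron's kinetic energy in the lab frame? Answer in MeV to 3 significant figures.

u_lab = (0.420 + 0.882)/(1 + 0.420×0.882) = 0.950060
γ = 1/√(1 − 0.950060²) = 3.2044
K = (γ − 1)m₀c² = (3.2044 − 1) × 1876 = 2.2044 × 1876 = 4140 MeV

K ≈ 4140 MeV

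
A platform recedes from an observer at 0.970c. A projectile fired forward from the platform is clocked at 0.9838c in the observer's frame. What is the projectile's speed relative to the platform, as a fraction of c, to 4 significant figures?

Inverse velocity addition: u' = (u − v)/(1 − uv/c²)
= (0.9838 − 0.970)/(1 − 0.9838×0.970) = 0.01380/0.0457140 = 0.3019

u' ≈ 0.3019c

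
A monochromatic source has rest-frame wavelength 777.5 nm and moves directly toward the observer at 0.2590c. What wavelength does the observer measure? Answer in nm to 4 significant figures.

λ_obs ≈ 596.5 nm

Relativistic Doppler: λ_obs = λ_src √((1−β)/(1+β))
= 777.5 × √(0.741000/1.25900) = 777.5 × 0.767178 = 596.5 nm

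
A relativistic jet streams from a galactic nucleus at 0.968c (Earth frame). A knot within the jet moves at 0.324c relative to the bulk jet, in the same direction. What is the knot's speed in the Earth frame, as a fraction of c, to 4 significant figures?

Relativistic velocity addition: u = (u' + v)/(1 + u'v/c²)
= (0.324 + 0.968)/(1 + 0.324×0.968) = 1.292/1.31363 = 0.9835

u ≈ 0.9835c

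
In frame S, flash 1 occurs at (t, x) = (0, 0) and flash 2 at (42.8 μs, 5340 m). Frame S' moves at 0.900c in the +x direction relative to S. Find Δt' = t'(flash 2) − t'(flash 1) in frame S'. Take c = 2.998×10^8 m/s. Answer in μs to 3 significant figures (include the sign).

Δt' ≈ 61.4 μs

γ = 1/√(1 − 0.900²) = 2.2942
Δt' = γ(Δt − vΔx/c²) = 2.2942 × (42.8 μs − 0.900×5340 m / (2.998×10^8 m/s))
= 2.2942 × (26.769 μs) = 61.4 μs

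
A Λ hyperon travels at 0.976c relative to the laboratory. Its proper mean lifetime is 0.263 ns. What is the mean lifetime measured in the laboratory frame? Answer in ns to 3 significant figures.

Δt ≈ 1.21 ns

γ = 1/√(1 − 0.976²) = 4.5920
Time dilation: Δt = γτ₀ = 4.5920 × 0.263 ns = 1.21 ns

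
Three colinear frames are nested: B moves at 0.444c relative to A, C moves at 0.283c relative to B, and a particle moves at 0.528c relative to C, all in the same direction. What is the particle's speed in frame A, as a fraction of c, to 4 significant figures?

u ≈ 0.8753c

Compose boost 2: (0.283 + 0.444)/(1 + 0.283×0.444) = 0.7270/1.12565 = 0.645848
Compose boost 3: (0.528 + 0.645848)/(1 + 0.528×0.645848) = 1.17385/1.34101 = 0.8753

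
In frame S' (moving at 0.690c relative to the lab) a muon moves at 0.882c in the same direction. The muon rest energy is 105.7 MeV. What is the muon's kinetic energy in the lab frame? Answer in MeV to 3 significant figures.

u_lab = (0.882 + 0.690)/(1 + 0.882×0.690) = 0.977259
γ = 1/√(1 − 0.977259²) = 4.7159
K = (γ − 1)m₀c² = (4.7159 − 1) × 105.7 = 3.7159 × 105.7 = 393 MeV

K ≈ 393 MeV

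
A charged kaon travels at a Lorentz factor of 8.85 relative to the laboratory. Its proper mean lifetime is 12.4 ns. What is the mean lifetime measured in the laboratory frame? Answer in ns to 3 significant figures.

Δt ≈ 110 ns

γ = 8.85 (given)
Time dilation: Δt = γτ₀ = 8.85 × 12.4 ns = 110 ns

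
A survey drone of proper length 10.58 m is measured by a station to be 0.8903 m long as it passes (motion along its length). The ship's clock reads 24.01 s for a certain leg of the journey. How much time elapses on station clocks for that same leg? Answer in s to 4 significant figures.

Length contraction ⇒ γ = L₀/L = 10.58/0.8903 = 11.8836
Time dilation: Δt = γτ₀ = 11.8836 × 24.01 s = 285.3 s

Δt ≈ 285.3 s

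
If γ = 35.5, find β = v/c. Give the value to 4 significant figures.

β ≈ 0.9996

β = √(1 − 1/γ²) = √(1 − 1/35.5²) = √(0.999207) = 0.9996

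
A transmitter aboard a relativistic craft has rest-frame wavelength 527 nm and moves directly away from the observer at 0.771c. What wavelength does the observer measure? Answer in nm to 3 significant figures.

Relativistic Doppler: λ_obs = λ_src √((1+β)/(1−β))
= 527 × √(1.7710/0.22900) = 527 × 2.7809 = 1470 nm

λ_obs ≈ 1470 nm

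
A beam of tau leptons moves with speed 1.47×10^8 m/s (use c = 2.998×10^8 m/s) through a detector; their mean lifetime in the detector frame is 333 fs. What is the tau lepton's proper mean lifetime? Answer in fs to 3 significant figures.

τ₀ ≈ 290 fs

β = v/c = 1.47×10^8 / 2.998×10^8 = 0.49033
γ = 1/√(1 − 0.49033²) = 1.1474
Proper time: τ₀ = Δt/γ = 333/1.1474 = 290 fs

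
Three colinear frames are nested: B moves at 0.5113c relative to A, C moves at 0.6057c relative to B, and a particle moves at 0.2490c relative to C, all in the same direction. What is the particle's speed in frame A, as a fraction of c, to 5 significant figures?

u ≈ 0.90886c

Compose boost 2: (0.6057 + 0.5113)/(1 + 0.6057×0.5113) = 1.1170/1.309694 = 0.8528707
Compose boost 3: (0.2490 + 0.8528707)/(1 + 0.2490×0.8528707) = 1.101871/1.212365 = 0.90886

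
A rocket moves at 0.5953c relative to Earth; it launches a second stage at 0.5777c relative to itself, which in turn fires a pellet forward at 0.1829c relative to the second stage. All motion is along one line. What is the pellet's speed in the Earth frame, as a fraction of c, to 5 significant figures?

Compose boost 2: (0.5777 + 0.5953)/(1 + 0.5777×0.5953) = 1.1730/1.343905 = 0.8728297
Compose boost 3: (0.1829 + 0.8728297)/(1 + 0.1829×0.8728297) = 1.055730/1.159641 = 0.91039

u ≈ 0.91039c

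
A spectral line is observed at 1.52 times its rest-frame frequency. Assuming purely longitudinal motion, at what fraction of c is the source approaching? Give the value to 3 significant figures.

β ≈ 0.396

f_obs/f_src = √((1+β)/(1−β)) = 1.52  ⇒  (1+β)/(1−β) = 2.3104
β = |1 − D²|/(1 + D²) = |1 − 2.3104|/(1 + 2.3104) = 0.396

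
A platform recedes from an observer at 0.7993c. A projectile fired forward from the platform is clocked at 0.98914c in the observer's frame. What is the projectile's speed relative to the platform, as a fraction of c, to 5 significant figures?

Inverse velocity addition: u' = (u − v)/(1 − uv/c²)
= (0.98914 − 0.7993)/(1 − 0.98914×0.7993) = 0.18984/0.2093804 = 0.90668

u' ≈ 0.90668c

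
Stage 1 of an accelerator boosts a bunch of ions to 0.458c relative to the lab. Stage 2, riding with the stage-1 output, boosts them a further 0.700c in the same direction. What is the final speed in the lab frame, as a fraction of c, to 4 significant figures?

Compose boost 2: (0.700 + 0.458)/(1 + 0.700×0.458) = 1.158/1.32060 = 0.8769

u ≈ 0.8769c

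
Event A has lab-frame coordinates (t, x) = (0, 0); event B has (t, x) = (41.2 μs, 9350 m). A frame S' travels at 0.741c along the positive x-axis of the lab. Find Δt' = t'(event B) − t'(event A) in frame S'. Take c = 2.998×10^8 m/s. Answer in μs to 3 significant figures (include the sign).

Δt' ≈ 26.9 μs

γ = 1/√(1 − 0.741²) = 1.4892
Δt' = γ(Δt − vΔx/c²) = 1.4892 × (41.2 μs − 0.741×9350 m / (2.998×10^8 m/s))
= 1.4892 × (18.090 μs) = 26.9 μs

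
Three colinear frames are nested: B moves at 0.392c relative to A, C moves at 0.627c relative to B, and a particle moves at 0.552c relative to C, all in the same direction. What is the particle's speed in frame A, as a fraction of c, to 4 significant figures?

u ≈ 0.9438c

Compose boost 2: (0.627 + 0.392)/(1 + 0.627×0.392) = 1.019/1.24578 = 0.817959
Compose boost 3: (0.552 + 0.817959)/(1 + 0.552×0.817959) = 1.36996/1.45151 = 0.9438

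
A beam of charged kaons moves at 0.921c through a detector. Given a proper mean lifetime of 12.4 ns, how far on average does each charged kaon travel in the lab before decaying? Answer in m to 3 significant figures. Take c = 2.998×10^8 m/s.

d ≈ 8.79 m

γ = 1/√(1 − 0.921²) = 2.5670
Dilated lifetime: Δt = γτ₀ = 2.5670 × 12.4 ns = 31.831 ns
d = vΔt = 0.921c × 31.831 ns = 2.7612×10^8 m/s × 3.1831×10^-8 s = 8.79 m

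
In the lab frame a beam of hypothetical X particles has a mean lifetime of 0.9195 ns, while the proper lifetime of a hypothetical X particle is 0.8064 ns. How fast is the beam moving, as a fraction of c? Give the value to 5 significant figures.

γ = Δt/τ₀ = 0.9195/0.8064 = 1.140253
β = √(1 − 1/γ²) = √(1 − 1/1.140253²) = 0.48049

β ≈ 0.48049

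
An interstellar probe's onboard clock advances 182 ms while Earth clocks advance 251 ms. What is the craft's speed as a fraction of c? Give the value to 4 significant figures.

γ = Δt/τ₀ = 251/182 = 1.37912
β = √(1 − 1/γ²) = √(1 − 1/1.37912²) = 0.6886

β ≈ 0.6886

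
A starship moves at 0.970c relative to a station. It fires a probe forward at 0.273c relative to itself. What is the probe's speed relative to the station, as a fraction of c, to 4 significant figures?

Relativistic velocity addition: u = (u' + v)/(1 + u'v/c²)
= (0.273 + 0.970)/(1 + 0.273×0.970) = 1.243/1.26481 = 0.9828

u ≈ 0.9828c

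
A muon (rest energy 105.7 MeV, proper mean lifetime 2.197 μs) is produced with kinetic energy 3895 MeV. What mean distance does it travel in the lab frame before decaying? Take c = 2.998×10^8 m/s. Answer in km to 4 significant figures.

d ≈ 24.92 km

γ = 1 + K/(m₀c²) = 1 + 3895/105.7 = 37.8496
β = √(1 − 1/γ²) = 0.999651
Dilated lifetime: γτ₀ = 37.8496 × 2.197 μs = 83.1555 μs
d = βc·γτ₀ = 0.999651 × (2.998×10^8 m/s) × 8.31555×10^-5 s = 24.92 km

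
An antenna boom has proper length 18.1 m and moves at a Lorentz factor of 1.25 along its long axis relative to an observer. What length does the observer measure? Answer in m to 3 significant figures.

L ≈ 14.5 m

γ = 1.25 (given)
Length contraction: L = L₀/γ = 18.1/1.25 = 14.5 m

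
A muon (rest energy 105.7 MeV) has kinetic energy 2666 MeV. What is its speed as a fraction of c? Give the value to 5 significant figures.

β ≈ 0.99927

γ = 1 + K/(m₀c²) = 1 + 2666/105.7 = 26.22233
β = √(1 − 1/γ²) = 0.99927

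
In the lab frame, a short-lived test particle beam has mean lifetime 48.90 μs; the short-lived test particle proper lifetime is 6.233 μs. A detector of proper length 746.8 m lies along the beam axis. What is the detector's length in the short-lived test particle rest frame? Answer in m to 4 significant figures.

L ≈ 95.19 m

Time dilation ⇒ γ = Δt/τ₀ = 48.90/6.233 = 7.84534
Length contraction: L = L₀/γ = 746.8/7.84534 = 95.19 m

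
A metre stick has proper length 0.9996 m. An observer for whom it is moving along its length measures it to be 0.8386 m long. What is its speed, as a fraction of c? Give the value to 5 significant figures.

β ≈ 0.54423

γ = L₀/L = 0.9996/0.8386 = 1.191987
β = √(1 − 1/γ²) = 0.54423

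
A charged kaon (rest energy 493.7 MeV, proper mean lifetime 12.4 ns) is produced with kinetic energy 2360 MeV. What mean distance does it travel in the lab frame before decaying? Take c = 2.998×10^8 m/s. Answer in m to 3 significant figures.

γ = 1 + K/(m₀c²) = 1 + 2360/493.7 = 5.7802
β = √(1 − 1/γ²) = 0.98492
Dilated lifetime: γτ₀ = 5.7802 × 12.4 ns = 71.675 ns
d = βc·γτ₀ = 0.98492 × (2.998×10^8 m/s) × 7.1675×10^-8 s = 21.2 m

d ≈ 21.2 m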